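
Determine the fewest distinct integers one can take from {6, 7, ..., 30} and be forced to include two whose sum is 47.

A set avoiding the sum 47 can contain at most one of each pair {x, 47−x}, plus the 11 elements whose complement lies outside the range.
The integers 6, …, 23 (18 of them) are such a set: any two sum to at least 6+7 = 13 and at most 22+23 = 45 < 47.
Any 19th integer completes one of the 7 pairs, so 19 choices force a sum of 47.

19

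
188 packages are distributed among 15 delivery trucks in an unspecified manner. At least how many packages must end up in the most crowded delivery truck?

The 15 delivery trucks are the holes and the 188 packages are the pigeons.
If every delivery truck held at most 12 packages, the total would be at most 15 × 12 = 180, which is less than 188.
So some delivery truck holds at least ⌈188/15⌉ = 13 packages.

13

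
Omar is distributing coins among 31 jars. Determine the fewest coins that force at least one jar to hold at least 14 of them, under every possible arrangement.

404

With 403 coins one could put exactly 13 in each of the 31 jars, and no jar would reach 14.
By pigeonhole, one more coin must land in a jar that already has 13, giving it 14.
So 31 × 13 + 1 = 404 coins are required.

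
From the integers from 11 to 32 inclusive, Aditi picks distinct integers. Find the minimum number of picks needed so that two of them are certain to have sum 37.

A set avoiding the sum 37 can contain at most one of each pair {x, 37−x}, plus the 6 elements whose complement lies outside the range.
The integers 19, …, 32 (14 of them) are such a set: any two sum to at least 19+20 = 39 > 37.
Pigeonhole: any 15th integer completes one of the 8 pairs, so 15 choices force a sum of 37.

15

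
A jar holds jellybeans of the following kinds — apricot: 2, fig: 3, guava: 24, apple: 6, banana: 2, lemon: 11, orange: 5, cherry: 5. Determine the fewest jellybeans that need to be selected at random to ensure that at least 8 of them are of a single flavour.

By the pigeonhole principle, the 8 flavours are the holes; the jellybeans drawn are the pigeons.
To avoid 8 of any one flavour, the worst case takes at most 7 of each flavour, or every jellybean of a flavour that has fewer than 7.
That gives 2 + 3 + 7 + 6 + 2 + 7 + 5 + 5 = 37 jellybeans with no flavour reaching 8.
The next jellybean forces some flavour to 8, so 37 + 1 = 38.

38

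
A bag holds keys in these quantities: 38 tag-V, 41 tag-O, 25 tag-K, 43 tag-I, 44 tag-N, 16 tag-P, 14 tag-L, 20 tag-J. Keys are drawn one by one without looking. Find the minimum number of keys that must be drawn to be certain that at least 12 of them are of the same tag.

By pigeonhole, put each drawn key into a box by tag. The largest draw with every box below 12 takes min(count, 11) from each tag.
Σ min(cᵢ, 11) = 11 + 11 + 11 + 11 + 11 + 11 + 11 + 11 = 88.
Draw number 88 + 1 = 89 must push one box to 12.

89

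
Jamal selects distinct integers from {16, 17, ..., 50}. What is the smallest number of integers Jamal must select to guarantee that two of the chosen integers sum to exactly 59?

22

Group the elements by complementary pair {x, 59−x}: {16,43}, {17,42}, {18,41}, …, giving 14 two-element pairs and 7 integers whose partner 59−x falls outside [16,50].
By the pigeonhole principle, treating each of those 21 groups as a pigeonhole, one can pick one integer per group — 21 integers — with no two summing to 59.
The 22nd integer lands in an occupied pair, forcing a sum of 59.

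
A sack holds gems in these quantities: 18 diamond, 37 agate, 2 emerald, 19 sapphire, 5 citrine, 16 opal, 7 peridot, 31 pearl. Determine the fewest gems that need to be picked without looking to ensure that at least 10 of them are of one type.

60

An adversary could hand out at most 9 gems per type (emerald, citrine, peridot run out sooner): 9 + 9 + 2 + 9 + 5 + 9 + 7 + 9 = 59 gems and still no type has 10.
By the pigeonhole principle, one more gem lands in a type already at 9, so 60 draws are enough and 59 are not.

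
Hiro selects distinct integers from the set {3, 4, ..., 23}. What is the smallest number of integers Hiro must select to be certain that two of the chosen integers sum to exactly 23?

Two chosen integers sum to 23 exactly when both halves of some pair {x, 23−x} with 3 ≤ x ≤ 23−x ≤ 20 are chosen — 9 such pairs.
The remaining 3 elements (those with no distinct partner in range) can never complete a 23-sum, so the worst case takes all of them and one from each pair: 3 + 9 = 12.
By the pigeonhole principle, the 13th integer has to be the second member of some pair, so 12 + 1 = 13.

13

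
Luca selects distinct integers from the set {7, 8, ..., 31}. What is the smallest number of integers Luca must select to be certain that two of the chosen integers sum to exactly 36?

15

A set avoiding the sum 36 can contain at most one of each pair {x, 36−x}, plus the 3 elements whose complement lies outside the range or equal to its own complement.
The integers 18, …, 31 (14 of them) are such a set: any two sum to at least 18+19 = 37 > 36.
By the pigeonhole principle, any 15th integer completes one of the 11 pairs, so 15 choices force a sum of 36.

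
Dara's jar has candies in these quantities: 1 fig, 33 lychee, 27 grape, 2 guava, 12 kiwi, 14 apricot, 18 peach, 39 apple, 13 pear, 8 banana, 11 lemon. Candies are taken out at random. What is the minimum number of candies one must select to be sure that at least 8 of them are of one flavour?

By the pigeonhole principle, the 11 flavours are the holes; the candies drawn are the pigeons.
To avoid 8 of any one flavour, the worst case takes at most 7 of each flavour, or every candy of a flavour that has fewer than 7.
That gives 1 + 7 + 7 + 2 + 7 + 7 + 7 + 7 + 7 + 7 + 7 = 66 candies with no flavour reaching 8.
The next candy forces some flavour to 8, so 66 + 1 = 67.

67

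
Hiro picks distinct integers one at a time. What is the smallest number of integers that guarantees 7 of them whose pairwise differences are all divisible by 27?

Integers whose pairwise differences are multiples of 27 are exactly those sharing a remainder mod 27. The 27 residue classes mod 27 are the pigeonholes.
With 162 integers one could put 6 in each residue class and have no class reach 7.
The 163rd integer pushes some class to 7, so 27·6 + 1 = 163.

163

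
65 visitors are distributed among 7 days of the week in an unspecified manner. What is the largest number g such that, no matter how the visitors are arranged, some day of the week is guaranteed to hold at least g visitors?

10

By the pigeonhole principle, the 7 days of the week are the holes and the 65 visitors are the pigeons.
If every day of the week held at most 9 visitors, the total would be at most 7 × 9 = 63, which is less than 65.
So some day of the week holds at least ⌈65/7⌉ = 10 visitors.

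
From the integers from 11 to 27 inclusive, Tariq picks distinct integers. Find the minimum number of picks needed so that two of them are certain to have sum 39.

10

Two chosen integers sum to 39 exactly when both halves of some pair {x, 39−x} with 12 ≤ x ≤ 39−x ≤ 27 are chosen — 8 such pairs.
The remaining 1 element (those with no distinct partner in range) can never complete a 39-sum, so the worst case takes all of them and one from each pair: 1 + 8 = 9.
By pigeonhole, the 10th integer has to be the second member of some pair, so 9 + 1 = 10.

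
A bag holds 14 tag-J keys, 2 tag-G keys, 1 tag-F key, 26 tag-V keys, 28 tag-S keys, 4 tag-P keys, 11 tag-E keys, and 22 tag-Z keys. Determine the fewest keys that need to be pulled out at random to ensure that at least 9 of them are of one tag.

48

An adversary could hand out at most 8 keys per tag (tag-G, tag-F, tag-P run out sooner): 8 + 2 + 1 + 8 + 8 + 4 + 8 + 8 = 47 keys and still no tag has 9.
By pigeonhole, one more key lands in a tag already at 8, so 48 draws are enough and 47 are not.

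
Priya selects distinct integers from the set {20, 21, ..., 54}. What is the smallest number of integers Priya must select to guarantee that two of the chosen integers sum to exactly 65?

23

A set avoiding the sum 65 can contain at most one of each pair {x, 65−x}, plus the 9 elements whose complement lies outside the range.
The integers 33, …, 54 (22 of them) are such a set: any two sum to at least 33+34 = 67 > 65.
By pigeonhole, any 23rd integer completes one of the 13 pairs, so 23 choices force a sum of 65.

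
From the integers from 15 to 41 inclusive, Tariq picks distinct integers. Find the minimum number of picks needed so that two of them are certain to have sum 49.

Group the elements by complementary pair {x, 49−x}: {15,34}, {16,33}, {17,32}, …, giving 10 two-element pairs and 7 integers whose partner 49−x falls outside [15,41].
By the pigeonhole principle, treating each of those 17 groups as a pigeonhole, one can pick one integer per group — 17 integers — with no two summing to 49.
The 18th integer lands in an occupied pair, forcing a sum of 49.

18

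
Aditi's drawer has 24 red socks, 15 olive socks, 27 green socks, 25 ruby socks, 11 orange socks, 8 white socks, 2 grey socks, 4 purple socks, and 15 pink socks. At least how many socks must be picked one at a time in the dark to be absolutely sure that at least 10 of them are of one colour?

69

Pigeonhole: put each drawn sock into a box by colour. The largest draw with every box below 10 takes min(count, 9) from each colour; colours with fewer than 9 contribute all they have.
Σ min(cᵢ, 9) = 9 + 9 + 9 + 9 + 9 + 8 + 2 + 4 + 9 = 68.
Draw number 68 + 1 = 69 must push one box to 10.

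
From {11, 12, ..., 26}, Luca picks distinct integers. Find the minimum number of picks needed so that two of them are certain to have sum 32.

Group the elements by complementary pair {x, 32−x}: {11,21}, {12,20}, {13,19}, …, giving 5 two-element pairs, the single value 16 (it cannot pair with itself since the integers are distinct), and 5 integers whose partner 32−x falls outside [11,26].
By the pigeonhole principle, treating each of those 11 groups as a pigeonhole, one can pick one integer per group — 11 integers — with no two summing to 32.
The 12th integer lands in an occupied pair, forcing a sum of 32.

12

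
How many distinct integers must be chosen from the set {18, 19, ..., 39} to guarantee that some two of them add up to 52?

15

A set avoiding the sum 52 can contain at most one of each pair {x, 52−x}, plus the 6 elements whose complement lies outside the range or equal to its own complement.
The integers 26, …, 39 (14 of them) are such a set: any two sum to at least 26+27 = 53 > 52.
By the pigeonhole principle, any 15th integer completes one of the 8 pairs, so 15 choices force a sum of 52.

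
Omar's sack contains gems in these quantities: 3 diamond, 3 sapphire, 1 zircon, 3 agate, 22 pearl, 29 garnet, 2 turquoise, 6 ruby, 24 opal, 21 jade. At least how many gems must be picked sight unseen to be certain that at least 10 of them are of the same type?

55

Put each drawn gem into a box by type. The largest draw with every box below 10 takes min(count, 9) from each type; types with fewer than 9 contribute all they have.
Σ min(cᵢ, 9) = 3 + 3 + 1 + 3 + 9 + 9 + 2 + 6 + 9 + 9 = 54.
Draw number 54 + 1 = 55 must push one box to 10.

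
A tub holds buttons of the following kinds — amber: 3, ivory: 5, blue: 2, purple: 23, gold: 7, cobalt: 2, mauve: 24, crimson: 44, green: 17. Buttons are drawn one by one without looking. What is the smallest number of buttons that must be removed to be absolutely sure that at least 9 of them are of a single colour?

52

An adversary could hand out at most 8 buttons per colour (5 colours run out sooner): 3 + 5 + 2 + 8 + 7 + 2 + 8 + 8 + 8 = 51 buttons and still no colour has 9.
One more button lands in a colour already at 8, so 52 draws are enough and 51 are not.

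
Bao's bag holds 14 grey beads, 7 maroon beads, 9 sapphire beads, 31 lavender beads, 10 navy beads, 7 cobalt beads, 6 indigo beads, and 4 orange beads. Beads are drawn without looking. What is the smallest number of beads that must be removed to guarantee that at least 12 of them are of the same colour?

By pigeonhole, the 8 colours are the holes; the beads drawn are the pigeons.
To avoid 12 of any one colour, the worst case takes at most 11 of each colour, or every bead of a colour that has fewer than 11.
That gives 11 + 7 + 9 + 11 + 10 + 7 + 6 + 4 = 65 beads with no colour reaching 12.
The next bead forces some colour to 12, so 65 + 1 = 66.

66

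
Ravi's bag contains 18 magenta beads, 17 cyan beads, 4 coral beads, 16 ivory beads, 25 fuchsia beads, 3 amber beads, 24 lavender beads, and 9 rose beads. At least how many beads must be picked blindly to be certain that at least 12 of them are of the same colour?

By the pigeonhole principle, the 8 colours are the holes; the beads drawn are the pigeons.
To avoid 12 of any one colour, the worst case takes at most 11 of each colour, or every bead of a colour that has fewer than 11.
That gives 11 + 11 + 4 + 11 + 11 + 3 + 11 + 9 = 71 beads with no colour reaching 12.
The next bead forces some colour to 12, so 71 + 1 = 72.

72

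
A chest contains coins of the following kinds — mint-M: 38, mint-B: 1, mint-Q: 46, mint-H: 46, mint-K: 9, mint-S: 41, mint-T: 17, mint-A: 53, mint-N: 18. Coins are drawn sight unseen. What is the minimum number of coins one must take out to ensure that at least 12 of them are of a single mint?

The 9 mints are the holes; the coins drawn are the pigeons.
To avoid 12 of any one mint, the worst case takes at most 11 of each mint, or every coin of a mint that has fewer than 11.
That gives 11 + 1 + 11 + 11 + 9 + 11 + 11 + 11 + 11 = 87 coins with no mint reaching 12.
The next coin forces some mint to 12, so 87 + 1 = 88.

88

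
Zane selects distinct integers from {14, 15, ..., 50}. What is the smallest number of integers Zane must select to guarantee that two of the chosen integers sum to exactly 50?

Two chosen integers sum to 50 exactly when both halves of some pair {x, 50−x} with 14 ≤ x ≤ 50−x ≤ 36 are chosen — 11 such pairs.
The remaining 15 elements (those with no distinct partner in range) can never complete a 50-sum, so the worst case takes all of them and one from each pair: 15 + 11 = 26.
The 27th integer has to be the second member of some pair, so 26 + 1 = 27.

27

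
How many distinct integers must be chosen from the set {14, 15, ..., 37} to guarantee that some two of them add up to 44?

Group the elements by complementary pair {x, 44−x}: {14,30}, {15,29}, {16,28}, …, giving 8 two-element pairs; the single value 22 (it cannot pair with itself since the integers are distinct); and 7 integers whose partner 44−x falls outside [14,37].
By the pigeonhole principle, treating each of those 16 groups as a pigeonhole, one can pick one integer per group — 16 integers — with no two summing to 44.
The 17th integer lands in an occupied pair, forcing a sum of 44.

17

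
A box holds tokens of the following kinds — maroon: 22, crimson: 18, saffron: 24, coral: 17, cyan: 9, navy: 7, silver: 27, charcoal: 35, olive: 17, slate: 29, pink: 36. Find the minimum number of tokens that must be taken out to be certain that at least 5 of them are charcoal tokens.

211

In the worst case for collecting charcoal tokens, every non-charcoal token comes out first.
There are 22 + 18 + 24 + 17 + 9 + 7 + 27 + 17 + 29 + 36 = 206 non-charcoal tokens altogether.
After those, each further token must be charcoal, so 206 + 5 = 211 draws guarantee 5 charcoal tokens.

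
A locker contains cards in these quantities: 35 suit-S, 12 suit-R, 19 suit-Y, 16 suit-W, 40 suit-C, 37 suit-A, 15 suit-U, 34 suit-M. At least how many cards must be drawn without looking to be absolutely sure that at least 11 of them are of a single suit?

An adversary could hand out at most 10 cards per suit: 10 + 10 + 10 + 10 + 10 + 10 + 10 + 10 = 80 cards and still no suit has 11.
By the pigeonhole principle, one more card lands in a suit already at 10, so 81 draws are enough and 80 are not.

81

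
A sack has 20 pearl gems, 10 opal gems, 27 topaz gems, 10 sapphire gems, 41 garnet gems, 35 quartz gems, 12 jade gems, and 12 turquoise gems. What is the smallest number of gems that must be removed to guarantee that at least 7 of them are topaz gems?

147

In the worst case for collecting topaz gems, every non-topaz gem comes out first.
There are 20 + 10 + 10 + 41 + 35 + 12 + 12 = 140 non-topaz gems altogether.
After those, each further gem must be topaz, so 140 + 7 = 147 draws guarantee 7 topaz gems.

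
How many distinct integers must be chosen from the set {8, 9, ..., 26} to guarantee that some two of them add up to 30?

13

A set avoiding the sum 30 can contain at most one of each pair {x, 30−x}, plus the 5 elements whose complement lies outside the range or equal to its own complement.
The integers 15, …, 26 (12 of them) are such a set: any two sum to at least 15+16 = 31 > 30.
By pigeonhole, any 13th integer completes one of the 7 pairs, so 13 choices force a sum of 30.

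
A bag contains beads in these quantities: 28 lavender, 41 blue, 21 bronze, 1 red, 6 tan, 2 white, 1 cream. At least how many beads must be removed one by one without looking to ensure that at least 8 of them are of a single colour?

Pigeonhole: put each drawn bead into a box by colour. The largest draw with every box below 8 takes min(count, 7) from each colour; colours with fewer than 7 contribute all they have.
Σ min(cᵢ, 7) = 7 + 7 + 7 + 1 + 6 + 2 + 1 = 31.
Draw number 31 + 1 = 32 must push one box to 8.

32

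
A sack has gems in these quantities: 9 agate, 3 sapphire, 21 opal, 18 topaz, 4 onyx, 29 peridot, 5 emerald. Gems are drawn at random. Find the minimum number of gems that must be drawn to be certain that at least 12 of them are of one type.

An adversary could hand out at most 11 gems per type (4 types run out sooner): 9 + 3 + 11 + 11 + 4 + 11 + 5 = 54 gems and still no type has 12.
Pigeonhole: one more gem lands in a type already at 11, so 55 draws are enough and 54 are not.

55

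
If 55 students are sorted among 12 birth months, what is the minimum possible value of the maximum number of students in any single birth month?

The 12 birth months are the holes and the 55 students are the pigeons.
If every birth month held at most 4 students, the total would be at most 12 × 4 = 48, which is less than 55.
So some birth month holds at least ⌈55/12⌉ = 5 students.

5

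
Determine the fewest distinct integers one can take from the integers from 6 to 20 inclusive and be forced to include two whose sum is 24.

10

A set avoiding the sum 24 can contain at most one of each pair {x, 24−x}, plus the 3 elements whose complement lies outside the range or equal to its own complement.
The integers 12, …, 20 (9 of them) are such a set: any two sum to at least 12+13 = 25 > 24.
Pigeonhole: any 10th integer completes one of the 6 pairs, so 10 choices force a sum of 24.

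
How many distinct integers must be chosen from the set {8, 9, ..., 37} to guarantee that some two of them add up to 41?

18

A set avoiding the sum 41 can contain at most one of each pair {x, 41−x}, plus the 4 elements whose complement lies outside the range.
The integers 21, …, 37 (17 of them) are such a set: any two sum to at least 21+22 = 43 > 41.
By the pigeonhole principle, any 18th integer completes one of the 13 pairs, so 18 choices force a sum of 41.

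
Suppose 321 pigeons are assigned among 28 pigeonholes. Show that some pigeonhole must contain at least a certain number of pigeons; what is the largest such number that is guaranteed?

By the pigeonhole principle, the 28 pigeonholes are the holes and the 321 pigeons are the pigeons.
If every pigeonhole held at most 11 pigeons, the total would be at most 28 × 11 = 308, which is less than 321.
So some pigeonhole holds at least ⌈321/28⌉ = 12 pigeons.

12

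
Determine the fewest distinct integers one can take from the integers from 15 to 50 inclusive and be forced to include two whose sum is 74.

24

Two chosen integers sum to 74 exactly when both halves of some pair {x, 74−x} with 24 ≤ x ≤ 74−x ≤ 50 are chosen — 13 such pairs.
The remaining 10 elements (those with no distinct partner in range) can never complete a 74-sum, so the worst case takes all of them and one from each pair: 10 + 13 = 23.
By pigeonhole, the 24th integer has to be the second member of some pair, so 23 + 1 = 24.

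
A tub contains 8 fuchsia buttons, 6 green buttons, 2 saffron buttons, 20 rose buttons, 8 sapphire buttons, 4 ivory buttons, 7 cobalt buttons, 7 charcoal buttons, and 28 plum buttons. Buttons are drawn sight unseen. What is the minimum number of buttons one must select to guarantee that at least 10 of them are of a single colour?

61

By the pigeonhole principle, the 9 colours are the holes; the buttons drawn are the pigeons.
To avoid 10 of any one colour, the worst case takes at most 9 of each colour, or every button of a colour that has fewer than 9.
That gives 8 + 6 + 2 + 9 + 8 + 4 + 7 + 7 + 9 = 60 buttons with no colour reaching 10.
The next button forces some colour to 10, so 60 + 1 = 61.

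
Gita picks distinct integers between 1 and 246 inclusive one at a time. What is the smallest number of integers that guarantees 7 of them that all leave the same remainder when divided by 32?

193

By the pigeonhole principle, the 32 residue classes mod 32 are the pigeonholes.
With 192 integers one could put 6 in each residue class and have no class reach 7.
The 193rd integer pushes some class to 7, so 32·6 + 1 = 193.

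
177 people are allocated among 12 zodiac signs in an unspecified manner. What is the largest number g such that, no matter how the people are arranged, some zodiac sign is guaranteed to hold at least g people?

15

Pigeonhole: the 12 zodiac signs are the holes and the 177 people are the pigeons.
If every zodiac sign held at most 14 people, the total would be at most 12 × 14 = 168, which is less than 177.
So some zodiac sign holds at least ⌈177/12⌉ = 15 people.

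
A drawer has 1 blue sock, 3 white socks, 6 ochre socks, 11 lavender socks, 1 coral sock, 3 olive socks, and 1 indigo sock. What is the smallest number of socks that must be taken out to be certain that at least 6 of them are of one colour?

By pigeonhole, the 7 colours are the holes; the socks drawn are the pigeons.
To avoid 6 of any one colour, the worst case takes at most 5 of each colour, or every sock of a colour that has fewer than 5.
That gives 1 + 3 + 5 + 5 + 1 + 3 + 1 = 19 socks with no colour reaching 6.
The next sock forces some colour to 6, so 19 + 1 = 20.

20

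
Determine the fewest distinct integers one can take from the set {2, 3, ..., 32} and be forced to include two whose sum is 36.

18

Group the elements by complementary pair {x, 36−x}: {4,32}, {5,31}, {6,30}, …, giving 14 two-element pairs, the single value 18 (it cannot pair with itself since the integers are distinct), and 2 integers whose partner 36−x falls outside [2,32].
Treating each of those 17 groups as a pigeonhole, one can pick one integer per group — 17 integers — with no two summing to 36.
The 18th integer lands in an occupied pair, forcing a sum of 36.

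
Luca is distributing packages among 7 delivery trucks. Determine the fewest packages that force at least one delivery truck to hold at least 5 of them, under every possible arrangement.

With 28 packages one could put exactly 4 in each of the 7 delivery trucks, and no delivery truck would reach 5.
Pigeonhole: one more package must land in a delivery truck that already has 4, giving it 5.
So 7 × 4 + 1 = 29 packages are required.

29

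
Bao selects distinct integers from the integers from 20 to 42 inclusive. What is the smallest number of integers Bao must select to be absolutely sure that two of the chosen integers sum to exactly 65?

14

Group the elements by complementary pair {x, 65−x}: {23,42}, {24,41}, {25,40}, …, giving 10 two-element pairs and 3 integers whose partner 65−x falls outside [20,42].
Treating each of those 13 groups as a pigeonhole, one can pick one integer per group — 13 integers — with no two summing to 65.
The 14th integer lands in an occupied pair, forcing a sum of 65.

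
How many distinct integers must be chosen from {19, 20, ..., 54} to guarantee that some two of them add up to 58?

A set avoiding the sum 58 can contain at most one of each pair {x, 58−x}, plus the 16 elements whose complement lies outside the range or equal to its own complement.
The integers 29, …, 54 (26 of them) are such a set: any two sum to at least 29+30 = 59 > 58.
By the pigeonhole principle, any 27th integer completes one of the 10 pairs, so 27 choices force a sum of 58.

27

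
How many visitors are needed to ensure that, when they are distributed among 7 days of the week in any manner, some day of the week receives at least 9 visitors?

57

With 56 visitors one could put exactly 8 in each of the 7 days of the week, and no day of the week would reach 9.
One more visitor must land in a day of the week that already has 8, giving it 9.
So 7 × 8 + 1 = 57 visitors are required.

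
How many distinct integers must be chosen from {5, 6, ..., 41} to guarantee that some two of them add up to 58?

26

Two chosen integers sum to 58 exactly when both halves of some pair {x, 58−x} with 17 ≤ x ≤ 58−x ≤ 41 are chosen — 12 such pairs.
The remaining 13 elements (those with no distinct partner in range) can never complete a 58-sum, so the worst case takes all of them and one from each pair: 13 + 12 = 25.
The 26th integer has to be the second member of some pair, so 25 + 1 = 26.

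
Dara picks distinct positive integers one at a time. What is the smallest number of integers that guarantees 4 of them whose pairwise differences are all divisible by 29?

Integers whose pairwise differences are multiples of 29 are exactly those sharing a remainder mod 29. By the pigeonhole principle, the 29 residue classes mod 29 are the pigeonholes.
With 87 integers one could put 3 in each residue class and have no class reach 4.
The 88th integer pushes some class to 4, so 29·3 + 1 = 88.

88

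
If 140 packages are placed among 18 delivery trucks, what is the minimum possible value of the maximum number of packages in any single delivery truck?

The 18 delivery trucks are the holes and the 140 packages are the pigeons.
If every delivery truck held at most 7 packages, the total would be at most 18 × 7 = 126, which is less than 140.
So some delivery truck holds at least ⌈140/18⌉ = 8 packages.

8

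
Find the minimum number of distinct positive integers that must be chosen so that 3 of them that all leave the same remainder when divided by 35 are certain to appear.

71

By pigeonhole, the 35 residue classes mod 35 are the pigeonholes.
With 70 integers one could put 2 in each residue class and have no class reach 3.
The 71st integer pushes some class to 3, so 35·2 + 1 = 71.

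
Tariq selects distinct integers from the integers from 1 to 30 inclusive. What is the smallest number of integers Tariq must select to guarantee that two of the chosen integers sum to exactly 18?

23

A set avoiding the sum 18 can contain at most one of each pair {x, 18−x}, plus the 14 elements whose complement lies outside the range or equal to its own complement.
The integers 9, …, 30 (22 of them) are such a set: any two sum to at least 9+10 = 19 > 18.
By pigeonhole, any 23rd integer completes one of the 8 pairs, so 23 choices force a sum of 18.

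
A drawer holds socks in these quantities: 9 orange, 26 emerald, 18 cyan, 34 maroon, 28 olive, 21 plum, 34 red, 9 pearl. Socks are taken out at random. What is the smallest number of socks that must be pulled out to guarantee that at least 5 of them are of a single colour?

An adversary could hand out at most 4 socks per colour: 4 + 4 + 4 + 4 + 4 + 4 + 4 + 4 = 32 socks and still no colour has 5.
One more sock lands in a colour already at 4, so 33 draws are enough and 32 are not.

33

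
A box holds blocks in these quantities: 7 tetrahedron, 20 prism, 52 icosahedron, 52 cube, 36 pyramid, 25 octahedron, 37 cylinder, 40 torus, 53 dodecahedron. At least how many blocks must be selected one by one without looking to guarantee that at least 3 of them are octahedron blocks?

In the worst case for collecting octahedron blocks, every non-octahedron block comes out first.
There are 7 + 20 + 52 + 52 + 36 + 37 + 40 + 53 = 297 non-octahedron blocks altogether.
After those, each further block must be octahedron, so 297 + 3 = 300 draws guarantee 3 octahedron blocks.

300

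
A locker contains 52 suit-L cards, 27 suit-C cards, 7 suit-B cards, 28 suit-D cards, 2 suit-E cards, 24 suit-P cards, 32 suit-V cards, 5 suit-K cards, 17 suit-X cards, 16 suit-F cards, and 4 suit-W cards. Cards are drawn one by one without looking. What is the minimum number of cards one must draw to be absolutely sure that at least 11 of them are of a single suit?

The 11 suits are the holes; the cards drawn are the pigeons.
To avoid 11 of any one suit, the worst case takes at most 10 of each suit, or every card of a suit that has fewer than 10.
That gives 10 + 10 + 7 + 10 + 2 + 10 + 10 + 5 + 10 + 10 + 4 = 88 cards with no suit reaching 11.
The next card forces some suit to 11, so 88 + 1 = 89.

89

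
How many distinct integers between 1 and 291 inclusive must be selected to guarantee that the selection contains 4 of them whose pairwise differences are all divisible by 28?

85

Integers whose pairwise differences are multiples of 28 are exactly those sharing a remainder mod 28. The 28 residue classes mod 28 are the pigeonholes.
With 84 integers one could put 3 in each residue class and have no class reach 4.
The 85th integer pushes some class to 4, so 28·3 + 1 = 85.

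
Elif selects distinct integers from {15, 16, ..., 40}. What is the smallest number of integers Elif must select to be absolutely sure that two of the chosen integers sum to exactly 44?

20

A set avoiding the sum 44 can contain at most one of each pair {x, 44−x}, plus the 12 elements whose complement lies outside the range or equal to its own complement.
The integers 22, …, 40 (19 of them) are such a set: any two sum to at least 22+23 = 45 > 44.
By the pigeonhole principle, any 20th integer completes one of the 7 pairs, so 20 choices force a sum of 44.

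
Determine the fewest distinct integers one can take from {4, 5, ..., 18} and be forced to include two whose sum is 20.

Two chosen integers sum to 20 exactly when both halves of some pair {x, 20−x} with 4 ≤ x ≤ 20−x ≤ 16 are chosen — 6 such pairs.
The remaining 3 elements (those with no distinct partner in range) can never complete a 20-sum, so the worst case takes all of them and one from each pair: 3 + 6 = 9.
By pigeonhole, the 10th integer has to be the second member of some pair, so 9 + 1 = 10.

10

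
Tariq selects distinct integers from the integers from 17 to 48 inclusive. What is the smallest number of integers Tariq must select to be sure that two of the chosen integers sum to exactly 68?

19

A set avoiding the sum 68 can contain at most one of each pair {x, 68−x}, plus the 4 elements whose complement lies outside the range or equal to its own complement.
The integers 17, …, 34 (18 of them) are such a set: any two sum to at least 17+18 = 35 and at most 33+34 = 67 < 68.
Any 19th integer completes one of the 14 pairs, so 19 choices force a sum of 68.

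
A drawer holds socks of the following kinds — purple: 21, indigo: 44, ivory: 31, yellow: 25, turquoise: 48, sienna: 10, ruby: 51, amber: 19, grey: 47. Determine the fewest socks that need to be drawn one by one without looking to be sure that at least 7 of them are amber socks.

284

In the worst case for collecting amber socks, every non-amber sock comes out first.
There are 21 + 44 + 31 + 25 + 48 + 10 + 51 + 47 = 277 non-amber socks altogether.
After those, each further sock must be amber, so 277 + 7 = 284 draws guarantee 7 amber socks.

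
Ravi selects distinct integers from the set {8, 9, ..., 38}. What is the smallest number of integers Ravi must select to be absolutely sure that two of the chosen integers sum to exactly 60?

24

Group the elements by complementary pair {x, 60−x}: {22,38}, {23,37}, {24,36}, …, giving 8 two-element pairs, the single value 30 (it cannot pair with itself since the integers are distinct), and 14 integers whose partner 60−x falls outside [8,38].
Treating each of those 23 groups as a pigeonhole, one can pick one integer per group — 23 integers — with no two summing to 60.
The 24th integer lands in an occupied pair, forcing a sum of 60.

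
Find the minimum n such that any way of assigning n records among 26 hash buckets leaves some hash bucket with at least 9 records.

With 208 records one could put exactly 8 in each of the 26 hash buckets, and no hash bucket would reach 9.
By the pigeonhole principle, one more record must land in a hash bucket that already has 8, giving it 9.
So 26 × 8 + 1 = 209 records are required.

209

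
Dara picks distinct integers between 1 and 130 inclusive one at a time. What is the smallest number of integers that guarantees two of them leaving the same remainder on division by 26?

Pigeonhole: the 26 residue classes mod 26 are the pigeonholes.
With 26 integers one could put 1 in each residue class and have no class reach 2.
The 27th integer pushes some class to 2, so 26·1 + 1 = 27.

27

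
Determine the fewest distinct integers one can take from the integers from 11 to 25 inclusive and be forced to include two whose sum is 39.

10

A set avoiding the sum 39 can contain at most one of each pair {x, 39−x}, plus the 3 elements whose complement lies outside the range.
The integers 11, …, 19 (9 of them) are such a set: any two sum to at least 11+12 = 23 and at most 18+19 = 37 < 39.
Pigeonhole: any 10th integer completes one of the 6 pairs, so 10 choices force a sum of 39.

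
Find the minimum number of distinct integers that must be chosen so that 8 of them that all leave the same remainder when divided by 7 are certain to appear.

50

By pigeonhole, the 7 residue classes mod 7 are the pigeonholes.
With 49 integers one could put 7 in each residue class and have no class reach 8.
The 50th integer pushes some class to 8, so 7·7 + 1 = 50.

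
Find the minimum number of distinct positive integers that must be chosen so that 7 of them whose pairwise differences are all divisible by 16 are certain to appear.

Integers whose pairwise differences are multiples of 16 are exactly those sharing a remainder mod 16. The 16 residue classes mod 16 are the pigeonholes.
With 96 integers one could put 6 in each residue class and have no class reach 7.
The 97th integer pushes some class to 7, so 16·6 + 1 = 97.

97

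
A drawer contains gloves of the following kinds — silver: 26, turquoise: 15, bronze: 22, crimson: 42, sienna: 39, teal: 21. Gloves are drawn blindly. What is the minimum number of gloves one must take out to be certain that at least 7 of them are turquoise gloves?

157

In the worst case for collecting turquoise gloves, every non-turquoise glove comes out first.
There are 26 + 22 + 42 + 39 + 21 = 150 non-turquoise gloves altogether.
After those, each further glove must be turquoise, so 150 + 7 = 157 draws guarantee 7 turquoise gloves.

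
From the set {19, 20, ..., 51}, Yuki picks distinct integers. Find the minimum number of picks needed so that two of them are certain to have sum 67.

A set avoiding the sum 67 can contain at most one of each pair {x, 67−x}, plus the 3 elements whose complement lies outside the range.
The integers 34, …, 51 (18 of them) are such a set: any two sum to at least 34+35 = 69 > 67.
Pigeonhole: any 19th integer completes one of the 15 pairs, so 19 choices force a sum of 67.

19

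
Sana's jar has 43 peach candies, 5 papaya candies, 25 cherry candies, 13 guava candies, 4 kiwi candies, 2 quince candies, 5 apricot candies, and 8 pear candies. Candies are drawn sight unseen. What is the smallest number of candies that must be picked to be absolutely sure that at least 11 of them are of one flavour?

Pigeonhole: put each drawn candy into a box by flavour. The largest draw with every box below 11 takes min(count, 10) from each flavour; flavours with fewer than 10 contribute all they have.
Σ min(cᵢ, 10) = 10 + 5 + 10 + 10 + 4 + 2 + 5 + 8 = 54.
Draw number 54 + 1 = 55 must push one box to 11.

55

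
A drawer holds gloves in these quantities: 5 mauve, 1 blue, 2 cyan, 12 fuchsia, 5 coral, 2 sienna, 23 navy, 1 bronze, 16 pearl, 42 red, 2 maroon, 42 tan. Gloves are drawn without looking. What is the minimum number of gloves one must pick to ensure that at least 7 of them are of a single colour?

49

By pigeonhole, the 12 colours are the holes; the gloves drawn are the pigeons.
To avoid 7 of any one colour, the worst case takes at most 6 of each colour, or every glove of a colour that has fewer than 6.
That gives 5 + 1 + 2 + 6 + 5 + 2 + 6 + 1 + 6 + 6 + 2 + 6 = 48 gloves with no colour reaching 7.
The next glove forces some colour to 7, so 48 + 1 = 49.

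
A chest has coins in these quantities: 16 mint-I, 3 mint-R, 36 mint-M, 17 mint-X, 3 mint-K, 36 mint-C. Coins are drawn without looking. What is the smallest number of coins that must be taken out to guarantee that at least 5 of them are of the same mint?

An adversary could hand out at most 4 coins per mint (mint-R, mint-K run out sooner): 4 + 3 + 4 + 4 + 3 + 4 = 22 coins and still no mint has 5.
By pigeonhole, one more coin lands in a mint already at 4, so 23 draws are enough and 22 are not.

23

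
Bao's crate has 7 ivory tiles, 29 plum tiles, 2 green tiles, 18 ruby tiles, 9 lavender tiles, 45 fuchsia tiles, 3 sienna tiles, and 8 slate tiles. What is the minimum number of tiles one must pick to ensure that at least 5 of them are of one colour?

30

The 8 colours are the holes; the tiles drawn are the pigeons.
To avoid 5 of any one colour, the worst case takes at most 4 of each colour, or every tile of a colour that has fewer than 4.
That gives 4 + 4 + 2 + 4 + 4 + 4 + 3 + 4 = 29 tiles with no colour reaching 5.
The next tile forces some colour to 5, so 29 + 1 = 30.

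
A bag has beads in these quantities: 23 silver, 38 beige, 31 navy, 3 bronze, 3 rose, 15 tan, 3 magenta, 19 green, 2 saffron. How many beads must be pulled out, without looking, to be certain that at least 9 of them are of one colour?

52

The 9 colours are the holes; the beads drawn are the pigeons.
To avoid 9 of any one colour, the worst case takes at most 8 of each colour, or every bead of a colour that has fewer than 8.
That gives 8 + 8 + 8 + 3 + 3 + 8 + 3 + 8 + 2 = 51 beads with no colour reaching 9.
The next bead forces some colour to 9, so 51 + 1 = 52.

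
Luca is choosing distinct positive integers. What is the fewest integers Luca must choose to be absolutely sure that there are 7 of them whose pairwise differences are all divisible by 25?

151

Integers whose pairwise differences are multiples of 25 are exactly those sharing a remainder mod 25. The 25 residue classes mod 25 are the pigeonholes.
With 150 integers one could put 6 in each residue class and have no class reach 7.
The 151st integer pushes some class to 7, so 25·6 + 1 = 151.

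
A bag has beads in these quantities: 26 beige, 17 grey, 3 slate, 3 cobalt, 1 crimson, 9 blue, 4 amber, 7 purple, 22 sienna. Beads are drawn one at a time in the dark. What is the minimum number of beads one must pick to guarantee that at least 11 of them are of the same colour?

58

The 9 colours are the holes; the beads drawn are the pigeons.
To avoid 11 of any one colour, the worst case takes at most 10 of each colour, or every bead of a colour that has fewer than 10.
That gives 10 + 10 + 3 + 3 + 1 + 9 + 4 + 7 + 10 = 57 beads with no colour reaching 11.
The next bead forces some colour to 11, so 57 + 1 = 58.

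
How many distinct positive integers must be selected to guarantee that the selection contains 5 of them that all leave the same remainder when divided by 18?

73

The 18 residue classes mod 18 are the pigeonholes.
With 72 integers one could put 4 in each residue class and have no class reach 5.
The 73rd integer pushes some class to 5, so 18·4 + 1 = 73.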